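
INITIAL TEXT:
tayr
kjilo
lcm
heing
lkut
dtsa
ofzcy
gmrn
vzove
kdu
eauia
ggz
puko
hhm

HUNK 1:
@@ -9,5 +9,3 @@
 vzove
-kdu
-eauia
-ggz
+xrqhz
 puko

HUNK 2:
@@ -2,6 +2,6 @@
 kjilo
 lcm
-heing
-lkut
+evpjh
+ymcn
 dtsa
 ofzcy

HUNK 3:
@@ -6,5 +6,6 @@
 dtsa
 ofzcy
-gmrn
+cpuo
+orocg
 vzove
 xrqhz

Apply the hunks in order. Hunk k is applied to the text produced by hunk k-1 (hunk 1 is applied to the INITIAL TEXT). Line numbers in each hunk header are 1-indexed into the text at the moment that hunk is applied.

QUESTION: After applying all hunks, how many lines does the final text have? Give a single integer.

Hunk 1: at line 9 remove [kdu,eauia,ggz] add [xrqhz] -> 12 lines: tayr kjilo lcm heing lkut dtsa ofzcy gmrn vzove xrqhz puko hhm
Hunk 2: at line 2 remove [heing,lkut] add [evpjh,ymcn] -> 12 lines: tayr kjilo lcm evpjh ymcn dtsa ofzcy gmrn vzove xrqhz puko hhm
Hunk 3: at line 6 remove [gmrn] add [cpuo,orocg] -> 13 lines: tayr kjilo lcm evpjh ymcn dtsa ofzcy cpuo orocg vzove xrqhz puko hhm
Final line count: 13

Answer: 13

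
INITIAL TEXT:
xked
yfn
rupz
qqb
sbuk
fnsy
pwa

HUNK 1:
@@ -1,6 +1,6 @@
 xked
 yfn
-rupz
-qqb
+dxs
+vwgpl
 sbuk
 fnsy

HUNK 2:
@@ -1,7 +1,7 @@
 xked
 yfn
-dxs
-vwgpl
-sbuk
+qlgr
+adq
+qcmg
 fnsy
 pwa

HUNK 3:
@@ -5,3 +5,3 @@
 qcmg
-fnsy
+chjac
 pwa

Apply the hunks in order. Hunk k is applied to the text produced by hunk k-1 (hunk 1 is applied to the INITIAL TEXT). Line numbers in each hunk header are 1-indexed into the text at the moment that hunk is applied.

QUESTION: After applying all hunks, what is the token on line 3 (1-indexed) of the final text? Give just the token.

Answer: qlgr

Derivation:
Hunk 1: at line 1 remove [rupz,qqb] add [dxs,vwgpl] -> 7 lines: xked yfn dxs vwgpl sbuk fnsy pwa
Hunk 2: at line 1 remove [dxs,vwgpl,sbuk] add [qlgr,adq,qcmg] -> 7 lines: xked yfn qlgr adq qcmg fnsy pwa
Hunk 3: at line 5 remove [fnsy] add [chjac] -> 7 lines: xked yfn qlgr adq qcmg chjac pwa
Final line 3: qlgr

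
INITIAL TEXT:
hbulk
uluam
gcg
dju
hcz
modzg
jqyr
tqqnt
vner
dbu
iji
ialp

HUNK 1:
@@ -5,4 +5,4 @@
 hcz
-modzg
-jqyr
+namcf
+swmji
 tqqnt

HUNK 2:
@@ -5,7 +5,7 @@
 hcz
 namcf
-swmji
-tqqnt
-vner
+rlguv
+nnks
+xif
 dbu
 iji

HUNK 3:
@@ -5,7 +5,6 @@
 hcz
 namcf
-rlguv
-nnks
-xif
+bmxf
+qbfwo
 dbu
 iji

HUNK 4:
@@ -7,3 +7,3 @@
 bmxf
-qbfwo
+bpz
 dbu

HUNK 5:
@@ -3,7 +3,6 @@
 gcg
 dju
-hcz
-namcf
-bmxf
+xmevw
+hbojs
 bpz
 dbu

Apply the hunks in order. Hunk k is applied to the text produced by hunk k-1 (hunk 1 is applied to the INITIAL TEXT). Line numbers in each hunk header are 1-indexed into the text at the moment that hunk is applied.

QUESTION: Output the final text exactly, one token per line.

Hunk 1: at line 5 remove [modzg,jqyr] add [namcf,swmji] -> 12 lines: hbulk uluam gcg dju hcz namcf swmji tqqnt vner dbu iji ialp
Hunk 2: at line 5 remove [swmji,tqqnt,vner] add [rlguv,nnks,xif] -> 12 lines: hbulk uluam gcg dju hcz namcf rlguv nnks xif dbu iji ialp
Hunk 3: at line 5 remove [rlguv,nnks,xif] add [bmxf,qbfwo] -> 11 lines: hbulk uluam gcg dju hcz namcf bmxf qbfwo dbu iji ialp
Hunk 4: at line 7 remove [qbfwo] add [bpz] -> 11 lines: hbulk uluam gcg dju hcz namcf bmxf bpz dbu iji ialp
Hunk 5: at line 3 remove [hcz,namcf,bmxf] add [xmevw,hbojs] -> 10 lines: hbulk uluam gcg dju xmevw hbojs bpz dbu iji ialp

Answer: hbulk
uluam
gcg
dju
xmevw
hbojs
bpz
dbu
iji
ialp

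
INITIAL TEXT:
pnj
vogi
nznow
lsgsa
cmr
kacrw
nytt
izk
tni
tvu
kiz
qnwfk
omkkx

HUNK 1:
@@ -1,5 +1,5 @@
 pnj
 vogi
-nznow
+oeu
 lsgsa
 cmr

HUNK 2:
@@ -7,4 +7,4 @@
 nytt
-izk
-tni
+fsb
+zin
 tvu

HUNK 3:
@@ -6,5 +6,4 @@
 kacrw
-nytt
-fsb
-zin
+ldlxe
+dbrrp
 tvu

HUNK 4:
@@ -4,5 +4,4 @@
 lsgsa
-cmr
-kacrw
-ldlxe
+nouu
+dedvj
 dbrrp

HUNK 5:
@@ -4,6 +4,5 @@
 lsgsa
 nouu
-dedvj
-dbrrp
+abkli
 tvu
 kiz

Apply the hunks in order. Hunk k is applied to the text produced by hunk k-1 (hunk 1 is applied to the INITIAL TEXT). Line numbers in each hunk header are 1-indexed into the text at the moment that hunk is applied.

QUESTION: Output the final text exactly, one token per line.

Hunk 1: at line 1 remove [nznow] add [oeu] -> 13 lines: pnj vogi oeu lsgsa cmr kacrw nytt izk tni tvu kiz qnwfk omkkx
Hunk 2: at line 7 remove [izk,tni] add [fsb,zin] -> 13 lines: pnj vogi oeu lsgsa cmr kacrw nytt fsb zin tvu kiz qnwfk omkkx
Hunk 3: at line 6 remove [nytt,fsb,zin] add [ldlxe,dbrrp] -> 12 lines: pnj vogi oeu lsgsa cmr kacrw ldlxe dbrrp tvu kiz qnwfk omkkx
Hunk 4: at line 4 remove [cmr,kacrw,ldlxe] add [nouu,dedvj] -> 11 lines: pnj vogi oeu lsgsa nouu dedvj dbrrp tvu kiz qnwfk omkkx
Hunk 5: at line 4 remove [dedvj,dbrrp] add [abkli] -> 10 lines: pnj vogi oeu lsgsa nouu abkli tvu kiz qnwfk omkkx

Answer: pnj
vogi
oeu
lsgsa
nouu
abkli
tvu
kiz
qnwfk
omkkx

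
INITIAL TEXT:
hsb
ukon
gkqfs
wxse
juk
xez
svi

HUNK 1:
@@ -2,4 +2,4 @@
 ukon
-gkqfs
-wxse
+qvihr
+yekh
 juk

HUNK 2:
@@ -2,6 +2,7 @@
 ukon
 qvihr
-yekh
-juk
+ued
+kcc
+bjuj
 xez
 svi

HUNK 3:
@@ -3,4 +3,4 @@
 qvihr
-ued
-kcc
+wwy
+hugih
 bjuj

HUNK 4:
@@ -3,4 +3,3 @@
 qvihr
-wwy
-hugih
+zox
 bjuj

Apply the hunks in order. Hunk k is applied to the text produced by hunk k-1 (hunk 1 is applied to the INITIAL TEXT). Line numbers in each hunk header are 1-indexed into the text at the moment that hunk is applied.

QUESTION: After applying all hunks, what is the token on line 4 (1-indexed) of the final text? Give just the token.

Hunk 1: at line 2 remove [gkqfs,wxse] add [qvihr,yekh] -> 7 lines: hsb ukon qvihr yekh juk xez svi
Hunk 2: at line 2 remove [yekh,juk] add [ued,kcc,bjuj] -> 8 lines: hsb ukon qvihr ued kcc bjuj xez svi
Hunk 3: at line 3 remove [ued,kcc] add [wwy,hugih] -> 8 lines: hsb ukon qvihr wwy hugih bjuj xez svi
Hunk 4: at line 3 remove [wwy,hugih] add [zox] -> 7 lines: hsb ukon qvihr zox bjuj xez svi
Final line 4: zox

Answer: zox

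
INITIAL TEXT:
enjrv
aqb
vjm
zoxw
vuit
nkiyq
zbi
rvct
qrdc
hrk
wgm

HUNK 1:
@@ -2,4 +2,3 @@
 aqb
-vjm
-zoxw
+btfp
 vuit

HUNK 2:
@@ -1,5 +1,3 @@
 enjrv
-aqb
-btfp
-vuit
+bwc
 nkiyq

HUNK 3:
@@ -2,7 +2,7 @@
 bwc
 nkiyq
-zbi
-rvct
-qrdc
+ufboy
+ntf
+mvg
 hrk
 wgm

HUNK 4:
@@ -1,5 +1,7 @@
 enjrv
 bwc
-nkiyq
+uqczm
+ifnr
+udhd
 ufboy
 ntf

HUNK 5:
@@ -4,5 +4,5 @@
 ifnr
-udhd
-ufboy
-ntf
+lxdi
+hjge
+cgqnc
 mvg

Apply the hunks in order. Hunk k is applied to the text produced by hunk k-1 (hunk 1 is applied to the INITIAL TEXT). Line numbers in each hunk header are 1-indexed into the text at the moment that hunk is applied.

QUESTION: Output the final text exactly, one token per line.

Answer: enjrv
bwc
uqczm
ifnr
lxdi
hjge
cgqnc
mvg
hrk
wgm

Derivation:
Hunk 1: at line 2 remove [vjm,zoxw] add [btfp] -> 10 lines: enjrv aqb btfp vuit nkiyq zbi rvct qrdc hrk wgm
Hunk 2: at line 1 remove [aqb,btfp,vuit] add [bwc] -> 8 lines: enjrv bwc nkiyq zbi rvct qrdc hrk wgm
Hunk 3: at line 2 remove [zbi,rvct,qrdc] add [ufboy,ntf,mvg] -> 8 lines: enjrv bwc nkiyq ufboy ntf mvg hrk wgm
Hunk 4: at line 1 remove [nkiyq] add [uqczm,ifnr,udhd] -> 10 lines: enjrv bwc uqczm ifnr udhd ufboy ntf mvg hrk wgm
Hunk 5: at line 4 remove [udhd,ufboy,ntf] add [lxdi,hjge,cgqnc] -> 10 lines: enjrv bwc uqczm ifnr lxdi hjge cgqnc mvg hrk wgm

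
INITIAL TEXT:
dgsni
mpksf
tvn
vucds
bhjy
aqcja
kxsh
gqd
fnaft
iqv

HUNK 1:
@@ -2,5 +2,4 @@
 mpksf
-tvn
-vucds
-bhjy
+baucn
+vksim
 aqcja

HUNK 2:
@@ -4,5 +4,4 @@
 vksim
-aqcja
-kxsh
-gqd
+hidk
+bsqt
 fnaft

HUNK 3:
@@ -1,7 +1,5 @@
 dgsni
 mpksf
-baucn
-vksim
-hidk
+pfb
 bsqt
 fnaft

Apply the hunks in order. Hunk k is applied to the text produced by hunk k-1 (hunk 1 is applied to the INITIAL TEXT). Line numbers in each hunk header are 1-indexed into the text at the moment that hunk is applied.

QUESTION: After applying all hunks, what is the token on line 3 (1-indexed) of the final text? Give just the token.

Hunk 1: at line 2 remove [tvn,vucds,bhjy] add [baucn,vksim] -> 9 lines: dgsni mpksf baucn vksim aqcja kxsh gqd fnaft iqv
Hunk 2: at line 4 remove [aqcja,kxsh,gqd] add [hidk,bsqt] -> 8 lines: dgsni mpksf baucn vksim hidk bsqt fnaft iqv
Hunk 3: at line 1 remove [baucn,vksim,hidk] add [pfb] -> 6 lines: dgsni mpksf pfb bsqt fnaft iqv
Final line 3: pfb

Answer: pfb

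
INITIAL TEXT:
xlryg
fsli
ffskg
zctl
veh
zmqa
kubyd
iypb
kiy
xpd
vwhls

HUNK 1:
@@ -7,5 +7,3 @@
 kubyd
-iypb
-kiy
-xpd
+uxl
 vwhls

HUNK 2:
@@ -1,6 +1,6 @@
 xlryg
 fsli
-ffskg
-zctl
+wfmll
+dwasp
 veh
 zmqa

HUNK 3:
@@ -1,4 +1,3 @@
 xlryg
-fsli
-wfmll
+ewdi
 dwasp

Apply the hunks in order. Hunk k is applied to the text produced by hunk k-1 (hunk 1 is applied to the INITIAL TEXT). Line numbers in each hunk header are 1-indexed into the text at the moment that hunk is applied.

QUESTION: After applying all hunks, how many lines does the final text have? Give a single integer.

Hunk 1: at line 7 remove [iypb,kiy,xpd] add [uxl] -> 9 lines: xlryg fsli ffskg zctl veh zmqa kubyd uxl vwhls
Hunk 2: at line 1 remove [ffskg,zctl] add [wfmll,dwasp] -> 9 lines: xlryg fsli wfmll dwasp veh zmqa kubyd uxl vwhls
Hunk 3: at line 1 remove [fsli,wfmll] add [ewdi] -> 8 lines: xlryg ewdi dwasp veh zmqa kubyd uxl vwhls
Final line count: 8

Answer: 8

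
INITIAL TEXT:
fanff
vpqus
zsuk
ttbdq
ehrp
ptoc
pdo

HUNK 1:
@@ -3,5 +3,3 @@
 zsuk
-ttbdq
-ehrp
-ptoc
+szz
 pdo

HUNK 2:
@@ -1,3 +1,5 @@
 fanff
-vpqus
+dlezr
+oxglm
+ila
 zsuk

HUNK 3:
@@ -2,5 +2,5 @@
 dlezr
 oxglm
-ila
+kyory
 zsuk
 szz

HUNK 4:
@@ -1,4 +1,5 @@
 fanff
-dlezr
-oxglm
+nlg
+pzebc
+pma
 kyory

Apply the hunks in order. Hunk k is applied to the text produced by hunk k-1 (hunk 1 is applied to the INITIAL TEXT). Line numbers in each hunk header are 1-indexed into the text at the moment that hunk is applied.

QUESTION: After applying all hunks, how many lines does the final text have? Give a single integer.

Answer: 8

Derivation:
Hunk 1: at line 3 remove [ttbdq,ehrp,ptoc] add [szz] -> 5 lines: fanff vpqus zsuk szz pdo
Hunk 2: at line 1 remove [vpqus] add [dlezr,oxglm,ila] -> 7 lines: fanff dlezr oxglm ila zsuk szz pdo
Hunk 3: at line 2 remove [ila] add [kyory] -> 7 lines: fanff dlezr oxglm kyory zsuk szz pdo
Hunk 4: at line 1 remove [dlezr,oxglm] add [nlg,pzebc,pma] -> 8 lines: fanff nlg pzebc pma kyory zsuk szz pdo
Final line count: 8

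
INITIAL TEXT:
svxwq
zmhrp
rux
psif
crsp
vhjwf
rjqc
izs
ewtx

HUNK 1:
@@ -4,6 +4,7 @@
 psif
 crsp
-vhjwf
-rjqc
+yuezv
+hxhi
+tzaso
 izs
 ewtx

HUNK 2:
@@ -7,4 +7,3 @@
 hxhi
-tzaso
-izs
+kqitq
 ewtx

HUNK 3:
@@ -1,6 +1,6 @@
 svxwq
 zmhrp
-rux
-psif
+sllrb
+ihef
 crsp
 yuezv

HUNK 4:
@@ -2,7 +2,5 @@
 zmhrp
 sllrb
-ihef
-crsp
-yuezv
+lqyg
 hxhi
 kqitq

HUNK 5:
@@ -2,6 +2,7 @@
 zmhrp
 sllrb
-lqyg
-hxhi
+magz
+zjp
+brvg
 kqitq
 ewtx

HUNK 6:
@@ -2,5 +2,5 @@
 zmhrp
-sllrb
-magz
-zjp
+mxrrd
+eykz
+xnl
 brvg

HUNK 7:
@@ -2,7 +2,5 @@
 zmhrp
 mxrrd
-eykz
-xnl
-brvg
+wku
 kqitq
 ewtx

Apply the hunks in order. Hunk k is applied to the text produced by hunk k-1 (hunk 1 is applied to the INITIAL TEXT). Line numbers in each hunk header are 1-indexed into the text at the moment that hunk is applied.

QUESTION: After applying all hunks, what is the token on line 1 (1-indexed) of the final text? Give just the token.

Answer: svxwq

Derivation:
Hunk 1: at line 4 remove [vhjwf,rjqc] add [yuezv,hxhi,tzaso] -> 10 lines: svxwq zmhrp rux psif crsp yuezv hxhi tzaso izs ewtx
Hunk 2: at line 7 remove [tzaso,izs] add [kqitq] -> 9 lines: svxwq zmhrp rux psif crsp yuezv hxhi kqitq ewtx
Hunk 3: at line 1 remove [rux,psif] add [sllrb,ihef] -> 9 lines: svxwq zmhrp sllrb ihef crsp yuezv hxhi kqitq ewtx
Hunk 4: at line 2 remove [ihef,crsp,yuezv] add [lqyg] -> 7 lines: svxwq zmhrp sllrb lqyg hxhi kqitq ewtx
Hunk 5: at line 2 remove [lqyg,hxhi] add [magz,zjp,brvg] -> 8 lines: svxwq zmhrp sllrb magz zjp brvg kqitq ewtx
Hunk 6: at line 2 remove [sllrb,magz,zjp] add [mxrrd,eykz,xnl] -> 8 lines: svxwq zmhrp mxrrd eykz xnl brvg kqitq ewtx
Hunk 7: at line 2 remove [eykz,xnl,brvg] add [wku] -> 6 lines: svxwq zmhrp mxrrd wku kqitq ewtx
Final line 1: svxwq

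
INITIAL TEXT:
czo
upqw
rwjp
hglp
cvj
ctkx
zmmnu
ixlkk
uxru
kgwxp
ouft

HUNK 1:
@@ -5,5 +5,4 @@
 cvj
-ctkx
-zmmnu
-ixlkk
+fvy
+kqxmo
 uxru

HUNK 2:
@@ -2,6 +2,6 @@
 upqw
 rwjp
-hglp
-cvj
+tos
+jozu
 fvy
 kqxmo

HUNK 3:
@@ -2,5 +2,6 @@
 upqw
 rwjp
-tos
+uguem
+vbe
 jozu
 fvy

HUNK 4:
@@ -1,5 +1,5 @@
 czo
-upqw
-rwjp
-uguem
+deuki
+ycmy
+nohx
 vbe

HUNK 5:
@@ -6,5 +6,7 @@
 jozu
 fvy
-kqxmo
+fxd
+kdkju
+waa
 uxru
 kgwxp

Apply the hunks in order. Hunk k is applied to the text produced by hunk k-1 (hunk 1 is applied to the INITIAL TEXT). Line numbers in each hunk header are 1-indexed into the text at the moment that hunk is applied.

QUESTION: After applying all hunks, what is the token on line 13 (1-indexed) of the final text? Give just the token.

Hunk 1: at line 5 remove [ctkx,zmmnu,ixlkk] add [fvy,kqxmo] -> 10 lines: czo upqw rwjp hglp cvj fvy kqxmo uxru kgwxp ouft
Hunk 2: at line 2 remove [hglp,cvj] add [tos,jozu] -> 10 lines: czo upqw rwjp tos jozu fvy kqxmo uxru kgwxp ouft
Hunk 3: at line 2 remove [tos] add [uguem,vbe] -> 11 lines: czo upqw rwjp uguem vbe jozu fvy kqxmo uxru kgwxp ouft
Hunk 4: at line 1 remove [upqw,rwjp,uguem] add [deuki,ycmy,nohx] -> 11 lines: czo deuki ycmy nohx vbe jozu fvy kqxmo uxru kgwxp ouft
Hunk 5: at line 6 remove [kqxmo] add [fxd,kdkju,waa] -> 13 lines: czo deuki ycmy nohx vbe jozu fvy fxd kdkju waa uxru kgwxp ouft
Final line 13: ouft

Answer: ouft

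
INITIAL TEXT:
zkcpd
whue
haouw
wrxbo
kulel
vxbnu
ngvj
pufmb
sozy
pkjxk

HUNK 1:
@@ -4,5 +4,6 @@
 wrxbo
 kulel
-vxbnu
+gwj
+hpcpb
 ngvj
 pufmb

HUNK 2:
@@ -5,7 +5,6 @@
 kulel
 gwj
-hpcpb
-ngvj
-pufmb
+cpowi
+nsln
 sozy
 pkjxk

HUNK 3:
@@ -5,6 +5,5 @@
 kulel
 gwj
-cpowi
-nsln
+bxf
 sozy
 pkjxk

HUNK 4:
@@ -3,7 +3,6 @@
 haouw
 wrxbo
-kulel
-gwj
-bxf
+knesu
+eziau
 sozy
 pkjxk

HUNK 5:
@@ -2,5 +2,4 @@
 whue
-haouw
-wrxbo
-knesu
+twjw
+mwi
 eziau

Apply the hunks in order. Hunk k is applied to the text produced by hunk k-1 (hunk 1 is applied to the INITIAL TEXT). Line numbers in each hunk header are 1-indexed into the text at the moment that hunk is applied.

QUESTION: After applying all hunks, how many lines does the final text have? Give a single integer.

Hunk 1: at line 4 remove [vxbnu] add [gwj,hpcpb] -> 11 lines: zkcpd whue haouw wrxbo kulel gwj hpcpb ngvj pufmb sozy pkjxk
Hunk 2: at line 5 remove [hpcpb,ngvj,pufmb] add [cpowi,nsln] -> 10 lines: zkcpd whue haouw wrxbo kulel gwj cpowi nsln sozy pkjxk
Hunk 3: at line 5 remove [cpowi,nsln] add [bxf] -> 9 lines: zkcpd whue haouw wrxbo kulel gwj bxf sozy pkjxk
Hunk 4: at line 3 remove [kulel,gwj,bxf] add [knesu,eziau] -> 8 lines: zkcpd whue haouw wrxbo knesu eziau sozy pkjxk
Hunk 5: at line 2 remove [haouw,wrxbo,knesu] add [twjw,mwi] -> 7 lines: zkcpd whue twjw mwi eziau sozy pkjxk
Final line count: 7

Answer: 7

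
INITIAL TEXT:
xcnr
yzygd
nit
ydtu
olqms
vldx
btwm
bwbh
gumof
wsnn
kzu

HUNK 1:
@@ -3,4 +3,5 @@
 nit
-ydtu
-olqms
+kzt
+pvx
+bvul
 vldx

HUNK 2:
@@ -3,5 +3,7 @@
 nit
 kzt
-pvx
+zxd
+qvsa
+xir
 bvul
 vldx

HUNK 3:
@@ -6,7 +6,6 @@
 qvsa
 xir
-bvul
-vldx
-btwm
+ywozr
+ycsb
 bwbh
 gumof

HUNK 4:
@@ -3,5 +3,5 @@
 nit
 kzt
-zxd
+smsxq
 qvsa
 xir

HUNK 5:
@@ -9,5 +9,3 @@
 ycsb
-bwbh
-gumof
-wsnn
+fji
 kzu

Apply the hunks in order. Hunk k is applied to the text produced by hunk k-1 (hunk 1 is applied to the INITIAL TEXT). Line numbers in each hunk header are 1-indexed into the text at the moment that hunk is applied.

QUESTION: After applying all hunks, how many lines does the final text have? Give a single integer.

Hunk 1: at line 3 remove [ydtu,olqms] add [kzt,pvx,bvul] -> 12 lines: xcnr yzygd nit kzt pvx bvul vldx btwm bwbh gumof wsnn kzu
Hunk 2: at line 3 remove [pvx] add [zxd,qvsa,xir] -> 14 lines: xcnr yzygd nit kzt zxd qvsa xir bvul vldx btwm bwbh gumof wsnn kzu
Hunk 3: at line 6 remove [bvul,vldx,btwm] add [ywozr,ycsb] -> 13 lines: xcnr yzygd nit kzt zxd qvsa xir ywozr ycsb bwbh gumof wsnn kzu
Hunk 4: at line 3 remove [zxd] add [smsxq] -> 13 lines: xcnr yzygd nit kzt smsxq qvsa xir ywozr ycsb bwbh gumof wsnn kzu
Hunk 5: at line 9 remove [bwbh,gumof,wsnn] add [fji] -> 11 lines: xcnr yzygd nit kzt smsxq qvsa xir ywozr ycsb fji kzu
Final line count: 11

Answer: 11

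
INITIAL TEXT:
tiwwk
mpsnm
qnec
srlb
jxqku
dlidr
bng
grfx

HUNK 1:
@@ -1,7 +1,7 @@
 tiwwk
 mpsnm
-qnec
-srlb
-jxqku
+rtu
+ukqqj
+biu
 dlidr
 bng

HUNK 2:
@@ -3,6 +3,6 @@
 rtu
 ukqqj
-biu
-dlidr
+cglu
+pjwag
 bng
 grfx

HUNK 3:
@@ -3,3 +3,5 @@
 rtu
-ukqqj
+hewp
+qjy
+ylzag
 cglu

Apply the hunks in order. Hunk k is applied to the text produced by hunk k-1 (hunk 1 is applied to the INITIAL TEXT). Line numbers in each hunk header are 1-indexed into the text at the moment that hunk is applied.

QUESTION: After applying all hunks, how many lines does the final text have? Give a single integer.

Hunk 1: at line 1 remove [qnec,srlb,jxqku] add [rtu,ukqqj,biu] -> 8 lines: tiwwk mpsnm rtu ukqqj biu dlidr bng grfx
Hunk 2: at line 3 remove [biu,dlidr] add [cglu,pjwag] -> 8 lines: tiwwk mpsnm rtu ukqqj cglu pjwag bng grfx
Hunk 3: at line 3 remove [ukqqj] add [hewp,qjy,ylzag] -> 10 lines: tiwwk mpsnm rtu hewp qjy ylzag cglu pjwag bng grfx
Final line count: 10

Answer: 10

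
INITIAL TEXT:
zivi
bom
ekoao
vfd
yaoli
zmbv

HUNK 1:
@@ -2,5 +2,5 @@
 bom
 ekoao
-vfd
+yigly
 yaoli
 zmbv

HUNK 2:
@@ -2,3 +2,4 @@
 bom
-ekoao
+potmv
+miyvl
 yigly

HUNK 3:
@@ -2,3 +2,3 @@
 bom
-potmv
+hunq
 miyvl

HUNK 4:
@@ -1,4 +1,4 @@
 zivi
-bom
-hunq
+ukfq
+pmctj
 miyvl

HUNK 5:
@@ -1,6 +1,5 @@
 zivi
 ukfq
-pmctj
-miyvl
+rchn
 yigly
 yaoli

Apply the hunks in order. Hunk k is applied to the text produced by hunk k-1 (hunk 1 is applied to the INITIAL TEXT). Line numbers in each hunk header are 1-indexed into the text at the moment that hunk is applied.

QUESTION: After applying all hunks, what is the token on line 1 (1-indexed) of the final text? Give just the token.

Hunk 1: at line 2 remove [vfd] add [yigly] -> 6 lines: zivi bom ekoao yigly yaoli zmbv
Hunk 2: at line 2 remove [ekoao] add [potmv,miyvl] -> 7 lines: zivi bom potmv miyvl yigly yaoli zmbv
Hunk 3: at line 2 remove [potmv] add [hunq] -> 7 lines: zivi bom hunq miyvl yigly yaoli zmbv
Hunk 4: at line 1 remove [bom,hunq] add [ukfq,pmctj] -> 7 lines: zivi ukfq pmctj miyvl yigly yaoli zmbv
Hunk 5: at line 1 remove [pmctj,miyvl] add [rchn] -> 6 lines: zivi ukfq rchn yigly yaoli zmbv
Final line 1: zivi

Answer: zivi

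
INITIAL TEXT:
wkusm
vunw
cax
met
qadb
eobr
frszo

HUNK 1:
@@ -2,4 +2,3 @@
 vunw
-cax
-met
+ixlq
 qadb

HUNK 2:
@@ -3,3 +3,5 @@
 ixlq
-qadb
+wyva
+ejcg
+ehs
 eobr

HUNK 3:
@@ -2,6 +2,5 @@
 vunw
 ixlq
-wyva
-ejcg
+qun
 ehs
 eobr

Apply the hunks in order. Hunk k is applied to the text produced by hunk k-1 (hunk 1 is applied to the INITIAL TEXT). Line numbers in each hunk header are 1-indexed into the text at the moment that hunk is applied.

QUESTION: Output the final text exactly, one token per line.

Answer: wkusm
vunw
ixlq
qun
ehs
eobr
frszo

Derivation:
Hunk 1: at line 2 remove [cax,met] add [ixlq] -> 6 lines: wkusm vunw ixlq qadb eobr frszo
Hunk 2: at line 3 remove [qadb] add [wyva,ejcg,ehs] -> 8 lines: wkusm vunw ixlq wyva ejcg ehs eobr frszo
Hunk 3: at line 2 remove [wyva,ejcg] add [qun] -> 7 lines: wkusm vunw ixlq qun ehs eobr frszo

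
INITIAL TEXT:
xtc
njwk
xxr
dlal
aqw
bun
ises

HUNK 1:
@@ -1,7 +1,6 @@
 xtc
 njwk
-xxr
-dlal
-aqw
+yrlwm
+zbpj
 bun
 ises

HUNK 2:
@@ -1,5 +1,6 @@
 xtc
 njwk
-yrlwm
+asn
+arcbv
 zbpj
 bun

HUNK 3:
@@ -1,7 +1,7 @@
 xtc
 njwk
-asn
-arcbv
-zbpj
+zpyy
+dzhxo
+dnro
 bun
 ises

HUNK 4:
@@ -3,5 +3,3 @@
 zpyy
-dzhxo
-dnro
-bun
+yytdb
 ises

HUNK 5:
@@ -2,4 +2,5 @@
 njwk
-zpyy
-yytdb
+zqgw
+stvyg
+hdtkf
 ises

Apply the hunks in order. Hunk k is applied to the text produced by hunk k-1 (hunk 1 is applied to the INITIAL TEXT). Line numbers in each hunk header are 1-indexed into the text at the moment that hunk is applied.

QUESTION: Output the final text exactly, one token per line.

Hunk 1: at line 1 remove [xxr,dlal,aqw] add [yrlwm,zbpj] -> 6 lines: xtc njwk yrlwm zbpj bun ises
Hunk 2: at line 1 remove [yrlwm] add [asn,arcbv] -> 7 lines: xtc njwk asn arcbv zbpj bun ises
Hunk 3: at line 1 remove [asn,arcbv,zbpj] add [zpyy,dzhxo,dnro] -> 7 lines: xtc njwk zpyy dzhxo dnro bun ises
Hunk 4: at line 3 remove [dzhxo,dnro,bun] add [yytdb] -> 5 lines: xtc njwk zpyy yytdb ises
Hunk 5: at line 2 remove [zpyy,yytdb] add [zqgw,stvyg,hdtkf] -> 6 lines: xtc njwk zqgw stvyg hdtkf ises

Answer: xtc
njwk
zqgw
stvyg
hdtkf
ises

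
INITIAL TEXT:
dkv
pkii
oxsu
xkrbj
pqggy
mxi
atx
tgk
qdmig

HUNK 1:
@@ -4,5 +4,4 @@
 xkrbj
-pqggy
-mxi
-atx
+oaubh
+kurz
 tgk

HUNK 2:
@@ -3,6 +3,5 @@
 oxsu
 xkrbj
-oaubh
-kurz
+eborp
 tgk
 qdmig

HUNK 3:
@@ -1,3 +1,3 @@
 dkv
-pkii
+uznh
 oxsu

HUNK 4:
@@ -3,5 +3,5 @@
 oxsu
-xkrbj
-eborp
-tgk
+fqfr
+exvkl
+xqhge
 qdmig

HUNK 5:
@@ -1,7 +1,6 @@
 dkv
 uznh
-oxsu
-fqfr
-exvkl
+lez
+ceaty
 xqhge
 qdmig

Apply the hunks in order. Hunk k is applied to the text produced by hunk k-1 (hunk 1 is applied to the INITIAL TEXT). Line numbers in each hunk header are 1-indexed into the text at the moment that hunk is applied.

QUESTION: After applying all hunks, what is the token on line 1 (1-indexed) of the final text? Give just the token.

Answer: dkv

Derivation:
Hunk 1: at line 4 remove [pqggy,mxi,atx] add [oaubh,kurz] -> 8 lines: dkv pkii oxsu xkrbj oaubh kurz tgk qdmig
Hunk 2: at line 3 remove [oaubh,kurz] add [eborp] -> 7 lines: dkv pkii oxsu xkrbj eborp tgk qdmig
Hunk 3: at line 1 remove [pkii] add [uznh] -> 7 lines: dkv uznh oxsu xkrbj eborp tgk qdmig
Hunk 4: at line 3 remove [xkrbj,eborp,tgk] add [fqfr,exvkl,xqhge] -> 7 lines: dkv uznh oxsu fqfr exvkl xqhge qdmig
Hunk 5: at line 1 remove [oxsu,fqfr,exvkl] add [lez,ceaty] -> 6 lines: dkv uznh lez ceaty xqhge qdmig
Final line 1: dkv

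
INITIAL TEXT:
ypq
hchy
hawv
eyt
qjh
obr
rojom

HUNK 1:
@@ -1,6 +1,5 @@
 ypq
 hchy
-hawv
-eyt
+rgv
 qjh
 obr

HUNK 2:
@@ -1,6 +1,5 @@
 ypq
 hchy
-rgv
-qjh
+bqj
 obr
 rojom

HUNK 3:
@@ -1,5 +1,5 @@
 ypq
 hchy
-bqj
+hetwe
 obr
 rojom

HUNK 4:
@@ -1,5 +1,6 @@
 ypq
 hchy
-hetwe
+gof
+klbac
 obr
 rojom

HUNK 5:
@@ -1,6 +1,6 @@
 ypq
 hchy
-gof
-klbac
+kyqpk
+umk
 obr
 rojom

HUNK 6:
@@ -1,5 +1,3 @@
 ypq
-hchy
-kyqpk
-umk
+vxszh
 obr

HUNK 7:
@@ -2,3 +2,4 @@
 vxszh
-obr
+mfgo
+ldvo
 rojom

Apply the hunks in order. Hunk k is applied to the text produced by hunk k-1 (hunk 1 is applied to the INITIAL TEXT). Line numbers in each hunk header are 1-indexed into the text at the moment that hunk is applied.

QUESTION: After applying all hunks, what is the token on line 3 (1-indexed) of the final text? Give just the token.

Answer: mfgo

Derivation:
Hunk 1: at line 1 remove [hawv,eyt] add [rgv] -> 6 lines: ypq hchy rgv qjh obr rojom
Hunk 2: at line 1 remove [rgv,qjh] add [bqj] -> 5 lines: ypq hchy bqj obr rojom
Hunk 3: at line 1 remove [bqj] add [hetwe] -> 5 lines: ypq hchy hetwe obr rojom
Hunk 4: at line 1 remove [hetwe] add [gof,klbac] -> 6 lines: ypq hchy gof klbac obr rojom
Hunk 5: at line 1 remove [gof,klbac] add [kyqpk,umk] -> 6 lines: ypq hchy kyqpk umk obr rojom
Hunk 6: at line 1 remove [hchy,kyqpk,umk] add [vxszh] -> 4 lines: ypq vxszh obr rojom
Hunk 7: at line 2 remove [obr] add [mfgo,ldvo] -> 5 lines: ypq vxszh mfgo ldvo rojom
Final line 3: mfgo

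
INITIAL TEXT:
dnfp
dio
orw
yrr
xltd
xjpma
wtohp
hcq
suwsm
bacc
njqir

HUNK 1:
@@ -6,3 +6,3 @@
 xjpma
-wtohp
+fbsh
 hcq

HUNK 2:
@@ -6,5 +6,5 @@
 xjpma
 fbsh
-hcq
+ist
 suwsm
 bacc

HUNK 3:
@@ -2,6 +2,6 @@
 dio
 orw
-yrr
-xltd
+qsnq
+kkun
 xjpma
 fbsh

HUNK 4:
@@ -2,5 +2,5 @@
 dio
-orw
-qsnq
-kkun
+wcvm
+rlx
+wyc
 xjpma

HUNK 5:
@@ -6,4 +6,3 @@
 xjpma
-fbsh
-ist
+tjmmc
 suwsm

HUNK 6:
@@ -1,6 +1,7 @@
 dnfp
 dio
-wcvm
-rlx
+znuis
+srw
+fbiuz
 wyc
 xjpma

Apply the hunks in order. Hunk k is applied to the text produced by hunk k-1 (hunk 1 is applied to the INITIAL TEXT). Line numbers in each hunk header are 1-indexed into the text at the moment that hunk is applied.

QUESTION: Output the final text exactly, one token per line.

Answer: dnfp
dio
znuis
srw
fbiuz
wyc
xjpma
tjmmc
suwsm
bacc
njqir

Derivation:
Hunk 1: at line 6 remove [wtohp] add [fbsh] -> 11 lines: dnfp dio orw yrr xltd xjpma fbsh hcq suwsm bacc njqir
Hunk 2: at line 6 remove [hcq] add [ist] -> 11 lines: dnfp dio orw yrr xltd xjpma fbsh ist suwsm bacc njqir
Hunk 3: at line 2 remove [yrr,xltd] add [qsnq,kkun] -> 11 lines: dnfp dio orw qsnq kkun xjpma fbsh ist suwsm bacc njqir
Hunk 4: at line 2 remove [orw,qsnq,kkun] add [wcvm,rlx,wyc] -> 11 lines: dnfp dio wcvm rlx wyc xjpma fbsh ist suwsm bacc njqir
Hunk 5: at line 6 remove [fbsh,ist] add [tjmmc] -> 10 lines: dnfp dio wcvm rlx wyc xjpma tjmmc suwsm bacc njqir
Hunk 6: at line 1 remove [wcvm,rlx] add [znuis,srw,fbiuz] -> 11 lines: dnfp dio znuis srw fbiuz wyc xjpma tjmmc suwsm bacc njqir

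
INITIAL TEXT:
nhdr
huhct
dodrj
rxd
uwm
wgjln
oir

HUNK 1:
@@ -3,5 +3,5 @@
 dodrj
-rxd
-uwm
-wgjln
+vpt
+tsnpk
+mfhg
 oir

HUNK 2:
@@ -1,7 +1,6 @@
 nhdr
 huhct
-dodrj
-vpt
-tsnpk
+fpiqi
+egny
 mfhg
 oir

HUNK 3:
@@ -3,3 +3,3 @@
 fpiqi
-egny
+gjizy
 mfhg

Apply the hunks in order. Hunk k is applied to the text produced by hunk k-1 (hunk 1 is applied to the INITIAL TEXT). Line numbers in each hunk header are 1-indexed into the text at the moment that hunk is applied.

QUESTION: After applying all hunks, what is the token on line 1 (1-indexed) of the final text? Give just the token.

Hunk 1: at line 3 remove [rxd,uwm,wgjln] add [vpt,tsnpk,mfhg] -> 7 lines: nhdr huhct dodrj vpt tsnpk mfhg oir
Hunk 2: at line 1 remove [dodrj,vpt,tsnpk] add [fpiqi,egny] -> 6 lines: nhdr huhct fpiqi egny mfhg oir
Hunk 3: at line 3 remove [egny] add [gjizy] -> 6 lines: nhdr huhct fpiqi gjizy mfhg oir
Final line 1: nhdr

Answer: nhdr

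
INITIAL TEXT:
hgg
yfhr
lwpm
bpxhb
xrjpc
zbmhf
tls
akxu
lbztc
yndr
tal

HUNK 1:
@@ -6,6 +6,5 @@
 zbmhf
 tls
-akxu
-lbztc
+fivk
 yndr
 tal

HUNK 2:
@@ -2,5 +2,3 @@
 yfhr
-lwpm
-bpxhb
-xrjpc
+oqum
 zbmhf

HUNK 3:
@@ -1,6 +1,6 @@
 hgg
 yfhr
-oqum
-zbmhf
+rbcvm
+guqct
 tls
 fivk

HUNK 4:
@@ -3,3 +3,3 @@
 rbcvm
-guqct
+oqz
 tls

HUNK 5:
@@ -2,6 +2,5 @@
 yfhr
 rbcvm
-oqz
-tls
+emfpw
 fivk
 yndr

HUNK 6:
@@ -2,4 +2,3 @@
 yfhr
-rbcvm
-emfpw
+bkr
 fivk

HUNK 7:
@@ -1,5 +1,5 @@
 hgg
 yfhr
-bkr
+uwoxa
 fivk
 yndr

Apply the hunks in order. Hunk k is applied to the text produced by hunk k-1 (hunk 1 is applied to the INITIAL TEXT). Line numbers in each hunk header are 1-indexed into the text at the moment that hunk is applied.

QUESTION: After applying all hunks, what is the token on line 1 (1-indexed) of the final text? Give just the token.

Answer: hgg

Derivation:
Hunk 1: at line 6 remove [akxu,lbztc] add [fivk] -> 10 lines: hgg yfhr lwpm bpxhb xrjpc zbmhf tls fivk yndr tal
Hunk 2: at line 2 remove [lwpm,bpxhb,xrjpc] add [oqum] -> 8 lines: hgg yfhr oqum zbmhf tls fivk yndr tal
Hunk 3: at line 1 remove [oqum,zbmhf] add [rbcvm,guqct] -> 8 lines: hgg yfhr rbcvm guqct tls fivk yndr tal
Hunk 4: at line 3 remove [guqct] add [oqz] -> 8 lines: hgg yfhr rbcvm oqz tls fivk yndr tal
Hunk 5: at line 2 remove [oqz,tls] add [emfpw] -> 7 lines: hgg yfhr rbcvm emfpw fivk yndr tal
Hunk 6: at line 2 remove [rbcvm,emfpw] add [bkr] -> 6 lines: hgg yfhr bkr fivk yndr tal
Hunk 7: at line 1 remove [bkr] add [uwoxa] -> 6 lines: hgg yfhr uwoxa fivk yndr tal
Final line 1: hgg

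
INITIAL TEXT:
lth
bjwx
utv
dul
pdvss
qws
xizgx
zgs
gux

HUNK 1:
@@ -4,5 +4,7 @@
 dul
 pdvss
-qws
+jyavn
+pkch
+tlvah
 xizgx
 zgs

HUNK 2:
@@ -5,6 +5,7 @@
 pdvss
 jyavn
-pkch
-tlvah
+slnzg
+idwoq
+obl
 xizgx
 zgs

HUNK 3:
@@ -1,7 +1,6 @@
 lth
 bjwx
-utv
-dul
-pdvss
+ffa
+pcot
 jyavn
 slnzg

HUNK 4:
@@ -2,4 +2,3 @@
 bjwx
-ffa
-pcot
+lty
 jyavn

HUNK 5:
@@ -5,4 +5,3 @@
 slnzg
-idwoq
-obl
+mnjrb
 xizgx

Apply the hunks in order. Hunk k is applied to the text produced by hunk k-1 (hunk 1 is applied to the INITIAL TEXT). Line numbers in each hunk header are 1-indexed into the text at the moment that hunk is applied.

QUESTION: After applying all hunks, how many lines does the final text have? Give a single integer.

Hunk 1: at line 4 remove [qws] add [jyavn,pkch,tlvah] -> 11 lines: lth bjwx utv dul pdvss jyavn pkch tlvah xizgx zgs gux
Hunk 2: at line 5 remove [pkch,tlvah] add [slnzg,idwoq,obl] -> 12 lines: lth bjwx utv dul pdvss jyavn slnzg idwoq obl xizgx zgs gux
Hunk 3: at line 1 remove [utv,dul,pdvss] add [ffa,pcot] -> 11 lines: lth bjwx ffa pcot jyavn slnzg idwoq obl xizgx zgs gux
Hunk 4: at line 2 remove [ffa,pcot] add [lty] -> 10 lines: lth bjwx lty jyavn slnzg idwoq obl xizgx zgs gux
Hunk 5: at line 5 remove [idwoq,obl] add [mnjrb] -> 9 lines: lth bjwx lty jyavn slnzg mnjrb xizgx zgs gux
Final line count: 9

Answer: 9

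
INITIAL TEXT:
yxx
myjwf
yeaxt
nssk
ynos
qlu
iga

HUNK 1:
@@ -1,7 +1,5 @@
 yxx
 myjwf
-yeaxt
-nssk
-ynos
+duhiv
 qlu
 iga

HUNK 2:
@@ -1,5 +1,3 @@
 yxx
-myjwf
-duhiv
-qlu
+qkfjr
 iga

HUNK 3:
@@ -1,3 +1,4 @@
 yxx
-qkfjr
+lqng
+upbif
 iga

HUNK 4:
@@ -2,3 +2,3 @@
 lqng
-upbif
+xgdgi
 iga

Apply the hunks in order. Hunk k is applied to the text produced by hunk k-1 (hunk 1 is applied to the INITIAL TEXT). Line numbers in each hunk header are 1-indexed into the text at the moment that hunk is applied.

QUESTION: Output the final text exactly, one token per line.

Answer: yxx
lqng
xgdgi
iga

Derivation:
Hunk 1: at line 1 remove [yeaxt,nssk,ynos] add [duhiv] -> 5 lines: yxx myjwf duhiv qlu iga
Hunk 2: at line 1 remove [myjwf,duhiv,qlu] add [qkfjr] -> 3 lines: yxx qkfjr iga
Hunk 3: at line 1 remove [qkfjr] add [lqng,upbif] -> 4 lines: yxx lqng upbif iga
Hunk 4: at line 2 remove [upbif] add [xgdgi] -> 4 lines: yxx lqng xgdgi iga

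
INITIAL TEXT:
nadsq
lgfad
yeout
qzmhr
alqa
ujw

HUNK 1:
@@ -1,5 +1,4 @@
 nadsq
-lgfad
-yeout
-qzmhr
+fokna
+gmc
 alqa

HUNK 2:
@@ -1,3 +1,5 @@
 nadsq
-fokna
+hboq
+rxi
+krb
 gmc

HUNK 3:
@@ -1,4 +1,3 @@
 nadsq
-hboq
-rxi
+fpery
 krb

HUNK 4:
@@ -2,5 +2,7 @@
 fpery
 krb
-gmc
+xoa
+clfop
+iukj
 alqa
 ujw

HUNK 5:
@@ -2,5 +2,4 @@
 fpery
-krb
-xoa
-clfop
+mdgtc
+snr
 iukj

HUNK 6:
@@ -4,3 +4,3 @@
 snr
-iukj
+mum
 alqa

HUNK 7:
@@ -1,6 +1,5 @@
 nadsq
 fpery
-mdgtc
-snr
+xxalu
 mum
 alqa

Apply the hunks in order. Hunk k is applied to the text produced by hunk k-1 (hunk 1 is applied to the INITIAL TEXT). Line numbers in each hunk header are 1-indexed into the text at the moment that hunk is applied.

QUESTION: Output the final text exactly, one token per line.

Answer: nadsq
fpery
xxalu
mum
alqa
ujw

Derivation:
Hunk 1: at line 1 remove [lgfad,yeout,qzmhr] add [fokna,gmc] -> 5 lines: nadsq fokna gmc alqa ujw
Hunk 2: at line 1 remove [fokna] add [hboq,rxi,krb] -> 7 lines: nadsq hboq rxi krb gmc alqa ujw
Hunk 3: at line 1 remove [hboq,rxi] add [fpery] -> 6 lines: nadsq fpery krb gmc alqa ujw
Hunk 4: at line 2 remove [gmc] add [xoa,clfop,iukj] -> 8 lines: nadsq fpery krb xoa clfop iukj alqa ujw
Hunk 5: at line 2 remove [krb,xoa,clfop] add [mdgtc,snr] -> 7 lines: nadsq fpery mdgtc snr iukj alqa ujw
Hunk 6: at line 4 remove [iukj] add [mum] -> 7 lines: nadsq fpery mdgtc snr mum alqa ujw
Hunk 7: at line 1 remove [mdgtc,snr] add [xxalu] -> 6 lines: nadsq fpery xxalu mum alqa ujw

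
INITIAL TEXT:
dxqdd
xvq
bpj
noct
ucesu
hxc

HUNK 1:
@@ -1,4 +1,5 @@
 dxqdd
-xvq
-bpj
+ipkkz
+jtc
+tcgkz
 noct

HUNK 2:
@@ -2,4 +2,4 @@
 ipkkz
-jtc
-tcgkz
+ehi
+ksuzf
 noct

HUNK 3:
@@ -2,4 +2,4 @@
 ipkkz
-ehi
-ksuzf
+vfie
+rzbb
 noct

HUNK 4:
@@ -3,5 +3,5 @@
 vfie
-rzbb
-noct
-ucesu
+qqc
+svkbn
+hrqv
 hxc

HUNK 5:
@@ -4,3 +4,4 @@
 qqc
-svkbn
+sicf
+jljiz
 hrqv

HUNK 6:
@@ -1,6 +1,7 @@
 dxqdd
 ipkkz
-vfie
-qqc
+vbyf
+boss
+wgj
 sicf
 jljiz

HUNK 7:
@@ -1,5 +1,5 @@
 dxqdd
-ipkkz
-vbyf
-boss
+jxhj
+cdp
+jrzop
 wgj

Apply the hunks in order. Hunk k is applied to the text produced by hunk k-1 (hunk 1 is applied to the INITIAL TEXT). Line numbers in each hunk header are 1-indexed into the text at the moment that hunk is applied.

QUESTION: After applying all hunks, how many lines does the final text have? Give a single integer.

Answer: 9

Derivation:
Hunk 1: at line 1 remove [xvq,bpj] add [ipkkz,jtc,tcgkz] -> 7 lines: dxqdd ipkkz jtc tcgkz noct ucesu hxc
Hunk 2: at line 2 remove [jtc,tcgkz] add [ehi,ksuzf] -> 7 lines: dxqdd ipkkz ehi ksuzf noct ucesu hxc
Hunk 3: at line 2 remove [ehi,ksuzf] add [vfie,rzbb] -> 7 lines: dxqdd ipkkz vfie rzbb noct ucesu hxc
Hunk 4: at line 3 remove [rzbb,noct,ucesu] add [qqc,svkbn,hrqv] -> 7 lines: dxqdd ipkkz vfie qqc svkbn hrqv hxc
Hunk 5: at line 4 remove [svkbn] add [sicf,jljiz] -> 8 lines: dxqdd ipkkz vfie qqc sicf jljiz hrqv hxc
Hunk 6: at line 1 remove [vfie,qqc] add [vbyf,boss,wgj] -> 9 lines: dxqdd ipkkz vbyf boss wgj sicf jljiz hrqv hxc
Hunk 7: at line 1 remove [ipkkz,vbyf,boss] add [jxhj,cdp,jrzop] -> 9 lines: dxqdd jxhj cdp jrzop wgj sicf jljiz hrqv hxc
Final line count: 9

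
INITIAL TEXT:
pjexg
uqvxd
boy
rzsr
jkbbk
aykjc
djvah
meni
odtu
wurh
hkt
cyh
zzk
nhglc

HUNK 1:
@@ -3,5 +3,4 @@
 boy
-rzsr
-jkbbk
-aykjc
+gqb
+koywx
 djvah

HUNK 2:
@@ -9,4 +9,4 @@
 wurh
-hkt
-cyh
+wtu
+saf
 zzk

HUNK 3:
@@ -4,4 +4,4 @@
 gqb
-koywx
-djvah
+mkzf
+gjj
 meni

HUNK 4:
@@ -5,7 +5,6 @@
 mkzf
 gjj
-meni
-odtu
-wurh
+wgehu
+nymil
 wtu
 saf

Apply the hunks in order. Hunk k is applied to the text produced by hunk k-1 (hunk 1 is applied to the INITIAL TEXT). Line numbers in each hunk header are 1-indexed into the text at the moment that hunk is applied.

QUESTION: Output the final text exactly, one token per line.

Answer: pjexg
uqvxd
boy
gqb
mkzf
gjj
wgehu
nymil
wtu
saf
zzk
nhglc

Derivation:
Hunk 1: at line 3 remove [rzsr,jkbbk,aykjc] add [gqb,koywx] -> 13 lines: pjexg uqvxd boy gqb koywx djvah meni odtu wurh hkt cyh zzk nhglc
Hunk 2: at line 9 remove [hkt,cyh] add [wtu,saf] -> 13 lines: pjexg uqvxd boy gqb koywx djvah meni odtu wurh wtu saf zzk nhglc
Hunk 3: at line 4 remove [koywx,djvah] add [mkzf,gjj] -> 13 lines: pjexg uqvxd boy gqb mkzf gjj meni odtu wurh wtu saf zzk nhglc
Hunk 4: at line 5 remove [meni,odtu,wurh] add [wgehu,nymil] -> 12 lines: pjexg uqvxd boy gqb mkzf gjj wgehu nymil wtu saf zzk nhglc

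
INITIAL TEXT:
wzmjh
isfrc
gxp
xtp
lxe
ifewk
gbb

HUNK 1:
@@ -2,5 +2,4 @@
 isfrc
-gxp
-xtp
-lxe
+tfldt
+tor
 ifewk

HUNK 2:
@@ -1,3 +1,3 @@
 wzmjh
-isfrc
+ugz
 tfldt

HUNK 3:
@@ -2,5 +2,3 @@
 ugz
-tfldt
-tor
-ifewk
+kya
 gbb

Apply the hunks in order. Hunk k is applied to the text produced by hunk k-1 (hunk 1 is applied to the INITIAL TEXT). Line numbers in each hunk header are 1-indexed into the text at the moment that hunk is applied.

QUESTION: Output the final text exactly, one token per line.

Answer: wzmjh
ugz
kya
gbb

Derivation:
Hunk 1: at line 2 remove [gxp,xtp,lxe] add [tfldt,tor] -> 6 lines: wzmjh isfrc tfldt tor ifewk gbb
Hunk 2: at line 1 remove [isfrc] add [ugz] -> 6 lines: wzmjh ugz tfldt tor ifewk gbb
Hunk 3: at line 2 remove [tfldt,tor,ifewk] add [kya] -> 4 lines: wzmjh ugz kya gbb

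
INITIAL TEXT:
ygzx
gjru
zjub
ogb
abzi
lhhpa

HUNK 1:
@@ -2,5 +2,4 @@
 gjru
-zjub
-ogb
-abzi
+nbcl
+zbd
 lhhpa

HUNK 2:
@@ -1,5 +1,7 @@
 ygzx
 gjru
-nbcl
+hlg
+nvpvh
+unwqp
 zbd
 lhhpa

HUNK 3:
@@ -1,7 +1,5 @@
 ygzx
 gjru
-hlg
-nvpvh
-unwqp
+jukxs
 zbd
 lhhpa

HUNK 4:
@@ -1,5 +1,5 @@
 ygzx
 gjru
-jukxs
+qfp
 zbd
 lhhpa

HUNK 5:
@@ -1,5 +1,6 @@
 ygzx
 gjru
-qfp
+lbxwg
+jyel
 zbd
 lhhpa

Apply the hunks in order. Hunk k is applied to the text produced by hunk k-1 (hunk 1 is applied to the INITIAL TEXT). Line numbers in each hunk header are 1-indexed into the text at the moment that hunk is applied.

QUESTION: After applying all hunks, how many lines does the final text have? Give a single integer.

Answer: 6

Derivation:
Hunk 1: at line 2 remove [zjub,ogb,abzi] add [nbcl,zbd] -> 5 lines: ygzx gjru nbcl zbd lhhpa
Hunk 2: at line 1 remove [nbcl] add [hlg,nvpvh,unwqp] -> 7 lines: ygzx gjru hlg nvpvh unwqp zbd lhhpa
Hunk 3: at line 1 remove [hlg,nvpvh,unwqp] add [jukxs] -> 5 lines: ygzx gjru jukxs zbd lhhpa
Hunk 4: at line 1 remove [jukxs] add [qfp] -> 5 lines: ygzx gjru qfp zbd lhhpa
Hunk 5: at line 1 remove [qfp] add [lbxwg,jyel] -> 6 lines: ygzx gjru lbxwg jyel zbd lhhpa
Final line count: 6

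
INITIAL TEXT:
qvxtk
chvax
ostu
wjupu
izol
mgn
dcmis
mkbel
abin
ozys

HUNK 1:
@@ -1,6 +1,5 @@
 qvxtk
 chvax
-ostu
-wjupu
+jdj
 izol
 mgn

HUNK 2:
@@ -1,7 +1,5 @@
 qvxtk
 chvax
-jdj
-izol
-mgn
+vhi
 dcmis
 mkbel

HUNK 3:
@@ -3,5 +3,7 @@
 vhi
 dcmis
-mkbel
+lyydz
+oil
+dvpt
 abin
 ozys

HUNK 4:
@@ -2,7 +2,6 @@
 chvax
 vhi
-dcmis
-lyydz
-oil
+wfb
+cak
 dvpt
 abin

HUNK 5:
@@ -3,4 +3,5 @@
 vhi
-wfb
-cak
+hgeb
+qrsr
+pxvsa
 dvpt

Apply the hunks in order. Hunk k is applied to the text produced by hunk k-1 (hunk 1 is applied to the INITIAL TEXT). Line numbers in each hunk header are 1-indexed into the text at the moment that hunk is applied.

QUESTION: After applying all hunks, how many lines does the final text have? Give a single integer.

Answer: 9

Derivation:
Hunk 1: at line 1 remove [ostu,wjupu] add [jdj] -> 9 lines: qvxtk chvax jdj izol mgn dcmis mkbel abin ozys
Hunk 2: at line 1 remove [jdj,izol,mgn] add [vhi] -> 7 lines: qvxtk chvax vhi dcmis mkbel abin ozys
Hunk 3: at line 3 remove [mkbel] add [lyydz,oil,dvpt] -> 9 lines: qvxtk chvax vhi dcmis lyydz oil dvpt abin ozys
Hunk 4: at line 2 remove [dcmis,lyydz,oil] add [wfb,cak] -> 8 lines: qvxtk chvax vhi wfb cak dvpt abin ozys
Hunk 5: at line 3 remove [wfb,cak] add [hgeb,qrsr,pxvsa] -> 9 lines: qvxtk chvax vhi hgeb qrsr pxvsa dvpt abin ozys
Final line count: 9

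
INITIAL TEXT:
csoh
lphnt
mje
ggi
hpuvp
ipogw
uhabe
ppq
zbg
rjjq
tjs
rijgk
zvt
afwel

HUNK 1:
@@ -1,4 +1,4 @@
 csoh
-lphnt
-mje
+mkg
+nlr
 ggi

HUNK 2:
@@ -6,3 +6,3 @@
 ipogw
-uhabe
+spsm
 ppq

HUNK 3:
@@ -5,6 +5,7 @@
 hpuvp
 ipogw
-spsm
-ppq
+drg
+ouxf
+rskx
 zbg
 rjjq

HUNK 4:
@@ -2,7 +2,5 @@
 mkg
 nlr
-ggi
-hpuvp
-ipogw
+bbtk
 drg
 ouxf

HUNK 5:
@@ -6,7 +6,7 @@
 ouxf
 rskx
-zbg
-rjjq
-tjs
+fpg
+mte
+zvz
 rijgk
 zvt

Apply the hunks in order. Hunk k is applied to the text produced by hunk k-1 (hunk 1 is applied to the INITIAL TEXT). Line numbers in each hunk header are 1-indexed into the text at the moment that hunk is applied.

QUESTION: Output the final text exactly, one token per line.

Hunk 1: at line 1 remove [lphnt,mje] add [mkg,nlr] -> 14 lines: csoh mkg nlr ggi hpuvp ipogw uhabe ppq zbg rjjq tjs rijgk zvt afwel
Hunk 2: at line 6 remove [uhabe] add [spsm] -> 14 lines: csoh mkg nlr ggi hpuvp ipogw spsm ppq zbg rjjq tjs rijgk zvt afwel
Hunk 3: at line 5 remove [spsm,ppq] add [drg,ouxf,rskx] -> 15 lines: csoh mkg nlr ggi hpuvp ipogw drg ouxf rskx zbg rjjq tjs rijgk zvt afwel
Hunk 4: at line 2 remove [ggi,hpuvp,ipogw] add [bbtk] -> 13 lines: csoh mkg nlr bbtk drg ouxf rskx zbg rjjq tjs rijgk zvt afwel
Hunk 5: at line 6 remove [zbg,rjjq,tjs] add [fpg,mte,zvz] -> 13 lines: csoh mkg nlr bbtk drg ouxf rskx fpg mte zvz rijgk zvt afwel

Answer: csoh
mkg
nlr
bbtk
drg
ouxf
rskx
fpg
mte
zvz
rijgk
zvt
afwel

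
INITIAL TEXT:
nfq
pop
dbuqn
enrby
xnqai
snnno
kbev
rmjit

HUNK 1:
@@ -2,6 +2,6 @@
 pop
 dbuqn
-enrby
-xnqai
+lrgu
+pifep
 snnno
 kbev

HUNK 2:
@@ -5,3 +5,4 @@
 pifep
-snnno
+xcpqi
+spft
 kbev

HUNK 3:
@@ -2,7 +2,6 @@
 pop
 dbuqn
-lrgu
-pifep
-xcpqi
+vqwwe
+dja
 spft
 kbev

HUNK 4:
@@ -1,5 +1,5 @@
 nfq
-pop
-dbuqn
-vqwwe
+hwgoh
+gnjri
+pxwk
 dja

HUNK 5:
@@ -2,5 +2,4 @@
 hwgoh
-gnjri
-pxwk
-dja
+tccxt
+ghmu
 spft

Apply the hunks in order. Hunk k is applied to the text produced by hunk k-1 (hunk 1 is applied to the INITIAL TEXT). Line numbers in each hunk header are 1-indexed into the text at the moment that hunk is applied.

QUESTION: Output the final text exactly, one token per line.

Answer: nfq
hwgoh
tccxt
ghmu
spft
kbev
rmjit

Derivation:
Hunk 1: at line 2 remove [enrby,xnqai] add [lrgu,pifep] -> 8 lines: nfq pop dbuqn lrgu pifep snnno kbev rmjit
Hunk 2: at line 5 remove [snnno] add [xcpqi,spft] -> 9 lines: nfq pop dbuqn lrgu pifep xcpqi spft kbev rmjit
Hunk 3: at line 2 remove [lrgu,pifep,xcpqi] add [vqwwe,dja] -> 8 lines: nfq pop dbuqn vqwwe dja spft kbev rmjit
Hunk 4: at line 1 remove [pop,dbuqn,vqwwe] add [hwgoh,gnjri,pxwk] -> 8 lines: nfq hwgoh gnjri pxwk dja spft kbev rmjit
Hunk 5: at line 2 remove [gnjri,pxwk,dja] add [tccxt,ghmu] -> 7 lines: nfq hwgoh tccxt ghmu spft kbev rmjit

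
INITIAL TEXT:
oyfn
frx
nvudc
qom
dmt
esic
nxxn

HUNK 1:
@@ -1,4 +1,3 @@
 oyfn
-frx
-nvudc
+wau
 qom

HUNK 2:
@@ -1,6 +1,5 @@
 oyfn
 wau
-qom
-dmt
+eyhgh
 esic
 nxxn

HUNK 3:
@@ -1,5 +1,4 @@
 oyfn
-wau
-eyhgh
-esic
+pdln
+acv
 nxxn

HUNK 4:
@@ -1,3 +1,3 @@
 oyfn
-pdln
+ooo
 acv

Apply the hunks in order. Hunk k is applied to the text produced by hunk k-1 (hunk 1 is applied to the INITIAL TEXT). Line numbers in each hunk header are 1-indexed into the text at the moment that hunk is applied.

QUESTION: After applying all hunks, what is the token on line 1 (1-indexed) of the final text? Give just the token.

Answer: oyfn

Derivation:
Hunk 1: at line 1 remove [frx,nvudc] add [wau] -> 6 lines: oyfn wau qom dmt esic nxxn
Hunk 2: at line 1 remove [qom,dmt] add [eyhgh] -> 5 lines: oyfn wau eyhgh esic nxxn
Hunk 3: at line 1 remove [wau,eyhgh,esic] add [pdln,acv] -> 4 lines: oyfn pdln acv nxxn
Hunk 4: at line 1 remove [pdln] add [ooo] -> 4 lines: oyfn ooo acv nxxn
Final line 1: oyfn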